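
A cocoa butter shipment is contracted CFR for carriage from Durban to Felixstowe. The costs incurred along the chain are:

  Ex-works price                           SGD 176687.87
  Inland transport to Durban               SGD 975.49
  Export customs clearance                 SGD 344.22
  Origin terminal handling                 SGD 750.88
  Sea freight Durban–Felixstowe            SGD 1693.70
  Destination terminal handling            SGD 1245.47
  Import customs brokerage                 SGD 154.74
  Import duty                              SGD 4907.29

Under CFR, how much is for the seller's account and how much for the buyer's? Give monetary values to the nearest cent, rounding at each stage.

CFR: the seller pays costs through ocean freight to the destination port, but not insurance.
Seller's account: goods 176687.87 + inland to port 975.49 + export clearance 344.22 + origin terminal 750.88 + freight 1693.70 = 180452.16
Buyer's account: destination terminal 1245.47 + brokerage 154.74 + duty 4907.29 = 6307.50

Seller: SGD 180452.16; buyer: SGD 6307.50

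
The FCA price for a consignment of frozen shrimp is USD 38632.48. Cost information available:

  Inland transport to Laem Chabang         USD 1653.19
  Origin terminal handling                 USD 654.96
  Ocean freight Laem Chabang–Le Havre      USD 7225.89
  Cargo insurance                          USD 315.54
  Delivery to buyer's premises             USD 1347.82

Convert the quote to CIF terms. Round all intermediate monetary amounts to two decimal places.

CIF price: USD 46828.87

Not relevant to the conversion: inland to port — on the seller under both FCA and CIF; already in the FCA price and stays in the CIF price. delivery — on the buyer under both terms; not part of either seller's price.
From FCA to CIF, the seller additionally bears: origin terminal, freight, insurance.
CIF price = 38632.48 + 654.96 + 7225.89 + 315.54 = 46828.87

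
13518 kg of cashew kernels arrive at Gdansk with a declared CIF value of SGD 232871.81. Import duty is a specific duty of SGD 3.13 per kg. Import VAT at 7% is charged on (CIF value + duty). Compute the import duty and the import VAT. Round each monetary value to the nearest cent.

Import duty = 13518 × 3.13 = 42311.34
VAT base = CIF + duty = 232871.81 + 42311.34 = 275183.15
Import VAT = 275183.15 × 7% = 19262.82

Import duty: SGD 42311.34; import VAT: SGD 19262.82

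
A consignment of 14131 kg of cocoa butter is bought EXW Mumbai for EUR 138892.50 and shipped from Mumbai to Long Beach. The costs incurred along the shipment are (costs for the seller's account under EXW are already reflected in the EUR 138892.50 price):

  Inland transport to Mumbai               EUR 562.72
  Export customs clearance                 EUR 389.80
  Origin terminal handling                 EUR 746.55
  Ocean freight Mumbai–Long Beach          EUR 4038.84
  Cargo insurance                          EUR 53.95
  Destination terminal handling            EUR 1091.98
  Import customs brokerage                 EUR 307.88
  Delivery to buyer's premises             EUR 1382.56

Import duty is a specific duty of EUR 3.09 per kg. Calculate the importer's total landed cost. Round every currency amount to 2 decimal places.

Total landed cost: EUR 191131.57

EXW: the seller makes goods available at their premises; the buyer bears all onward costs.
CIF value = EXW price + inland to port + export clearance + origin terminal + freight + insurance = 138892.50 + 562.72 + 389.80 + 746.55 + 4038.84 + 53.95 = 144684.36
Import duty = 14131 × 3.09 = 43664.79
Buyer bears: inland to port 562.72 + export clearance 389.80 + origin terminal 746.55 + freight 4038.84 + insurance 53.95 + destination terminal 1091.98 + brokerage 307.88 + delivery 1382.56 + duty 43664.79 = 52239.07
Landed cost = invoice 138892.50 + 52239.07 = 191131.57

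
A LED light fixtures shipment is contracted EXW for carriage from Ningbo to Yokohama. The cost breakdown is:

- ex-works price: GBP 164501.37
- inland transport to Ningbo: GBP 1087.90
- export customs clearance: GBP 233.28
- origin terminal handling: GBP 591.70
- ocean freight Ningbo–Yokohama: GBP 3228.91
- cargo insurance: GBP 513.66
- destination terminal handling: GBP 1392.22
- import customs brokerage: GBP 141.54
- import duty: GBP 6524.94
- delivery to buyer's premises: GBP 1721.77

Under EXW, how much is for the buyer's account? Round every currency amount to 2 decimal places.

Buyer's account: GBP 15435.92

EXW: the seller makes goods available at their premises; the buyer bears all onward costs.
Seller's account: goods 164501.37 = 164501.37
Buyer's account: inland to port 1087.90 + export clearance 233.28 + origin terminal 591.70 + freight 3228.91 + insurance 513.66 + destination terminal 1392.22 + brokerage 141.54 + duty 6524.94 + delivery 1721.77 = 15435.92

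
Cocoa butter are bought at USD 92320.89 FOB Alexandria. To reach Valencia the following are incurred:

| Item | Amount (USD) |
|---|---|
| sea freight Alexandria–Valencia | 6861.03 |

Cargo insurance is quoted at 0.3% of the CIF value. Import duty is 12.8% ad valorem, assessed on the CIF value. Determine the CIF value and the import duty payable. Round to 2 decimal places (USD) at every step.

Let C be the CIF value. C = FOB price + freight + 0.3% × C
C − 0.3% × C = 92320.89 + 6861.03
0.997 × C = 99181.92
C = 99181.92 / 0.997 = 99480.36
Insurance premium = 0.3% × 99480.36 = 298.44
Import duty = 99480.36 × 12.8% = 12733.49

CIF value: USD 99480.36; import duty: USD 12733.49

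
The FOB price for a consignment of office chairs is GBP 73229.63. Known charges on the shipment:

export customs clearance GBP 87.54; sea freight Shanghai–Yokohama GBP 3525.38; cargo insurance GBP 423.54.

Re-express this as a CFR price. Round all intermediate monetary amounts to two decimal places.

Not relevant to the conversion: export clearance — on the seller under both FOB and CFR; already in the FOB price and stays in the CFR price. insurance — on the buyer under both terms; not part of either seller's price.
From FOB to CFR, the seller additionally bears: freight.
CFR price = 73229.63 + 3525.38 = 76755.01

CFR price: GBP 76755.01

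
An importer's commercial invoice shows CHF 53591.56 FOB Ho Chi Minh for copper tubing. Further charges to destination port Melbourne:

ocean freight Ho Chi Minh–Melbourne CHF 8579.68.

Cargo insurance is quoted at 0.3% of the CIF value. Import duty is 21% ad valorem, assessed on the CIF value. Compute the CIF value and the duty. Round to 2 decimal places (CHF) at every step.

Let C be the CIF value. C = FOB price + freight + 0.3% × C
C − 0.3% × C = 53591.56 + 8579.68
0.997 × C = 62171.24
C = 62171.24 / 0.997 = 62358.31
Insurance premium = 0.3% × 62358.31 = 187.07
Import duty = 62358.31 × 21% = 13095.25

CIF value: CHF 62358.31; import duty: CHF 13095.25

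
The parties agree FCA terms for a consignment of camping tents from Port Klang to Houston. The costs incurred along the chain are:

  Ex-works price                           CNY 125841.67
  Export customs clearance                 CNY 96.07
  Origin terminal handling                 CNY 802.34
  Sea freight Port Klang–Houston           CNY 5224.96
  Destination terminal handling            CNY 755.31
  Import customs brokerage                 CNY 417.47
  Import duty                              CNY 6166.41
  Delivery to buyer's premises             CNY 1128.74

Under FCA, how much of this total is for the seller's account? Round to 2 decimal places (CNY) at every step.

FCA: the seller delivers export-cleared goods to the carrier; the buyer bears costs from that point.
Seller's account: goods 125841.67 + export clearance 96.07 = 125937.74
Buyer's account: origin terminal 802.34 + freight 5224.96 + destination terminal 755.31 + brokerage 417.47 + duty 6166.41 + delivery 1128.74 = 14495.23

Seller's account: CNY 125937.74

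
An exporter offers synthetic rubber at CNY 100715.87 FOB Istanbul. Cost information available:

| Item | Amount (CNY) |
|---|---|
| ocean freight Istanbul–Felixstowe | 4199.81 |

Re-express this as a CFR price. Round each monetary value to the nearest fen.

CFR price: CNY 104915.68

From FOB to CFR, the seller additionally bears: freight.
CFR price = 100715.87 + 4199.81 = 104915.68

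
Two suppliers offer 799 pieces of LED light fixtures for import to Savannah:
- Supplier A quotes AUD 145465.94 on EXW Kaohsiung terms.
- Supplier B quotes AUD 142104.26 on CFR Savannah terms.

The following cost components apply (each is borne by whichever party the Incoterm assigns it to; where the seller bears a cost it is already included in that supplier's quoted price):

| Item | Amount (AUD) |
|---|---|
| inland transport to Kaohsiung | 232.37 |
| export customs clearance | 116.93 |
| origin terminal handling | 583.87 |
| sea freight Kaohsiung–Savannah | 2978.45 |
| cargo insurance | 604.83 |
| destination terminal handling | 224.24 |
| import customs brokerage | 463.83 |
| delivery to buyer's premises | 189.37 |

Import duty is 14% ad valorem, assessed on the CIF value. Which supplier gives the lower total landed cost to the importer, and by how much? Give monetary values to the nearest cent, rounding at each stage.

Supplier B is cheaper by AUD 8291.56

Supplier A (EXW):
CIF value = EXW price + inland to port + export clearance + origin terminal + freight + insurance = 145465.94 + 232.37 + 116.93 + 583.87 + 2978.45 + 604.83 = 149982.39
Import duty = 149982.39 × 14% = 20997.53
Buyer bears (A): 232.37 + 116.93 + 583.87 + 2978.45 + 604.83 + 224.24 + 463.83 + 189.37 = 5393.89
Landed cost (A) = invoice 145465.94 + 5393.89 + duty 20997.53 = 171857.36
Supplier B (CFR):
CIF value = CFR price + insurance = 142104.26 + 604.83 = 142709.09
Import duty = 142709.09 × 14% = 19979.27
Buyer bears (B): 604.83 + 224.24 + 463.83 + 189.37 = 1482.27
Landed cost (B) = invoice 142104.26 + 1482.27 + duty 19979.27 = 163565.80
Difference = |171857.36 − 163565.80| = 8291.56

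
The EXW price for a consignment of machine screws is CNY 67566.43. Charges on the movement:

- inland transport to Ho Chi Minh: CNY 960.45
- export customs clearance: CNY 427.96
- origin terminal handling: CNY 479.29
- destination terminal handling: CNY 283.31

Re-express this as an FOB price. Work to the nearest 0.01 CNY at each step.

Not relevant to the conversion: destination terminal — on the buyer under both terms; not part of either seller's price.
From EXW to FOB, the seller additionally bears: inland to port, export clearance, origin terminal.
FOB price = 67566.43 + 960.45 + 427.96 + 479.29 = 69434.13

FOB price: CNY 69434.13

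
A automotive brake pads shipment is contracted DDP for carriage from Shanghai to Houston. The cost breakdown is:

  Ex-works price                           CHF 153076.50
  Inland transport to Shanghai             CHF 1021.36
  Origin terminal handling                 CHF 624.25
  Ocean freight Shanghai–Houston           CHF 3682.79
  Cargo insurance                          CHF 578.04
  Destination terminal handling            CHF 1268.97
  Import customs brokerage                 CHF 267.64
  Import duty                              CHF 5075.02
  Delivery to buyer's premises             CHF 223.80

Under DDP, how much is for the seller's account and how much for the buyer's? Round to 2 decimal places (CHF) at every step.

DDP: the seller bears all costs including import duty.
Seller's account: goods 153076.50 + inland to port 1021.36 + origin terminal 624.25 + freight 3682.79 + insurance 578.04 + destination terminal 1268.97 + brokerage 267.64 + duty 5075.02 + delivery 223.80 = 165818.37
Buyer's account: 0.00

Seller: CHF 165818.37; buyer: CHF 0.00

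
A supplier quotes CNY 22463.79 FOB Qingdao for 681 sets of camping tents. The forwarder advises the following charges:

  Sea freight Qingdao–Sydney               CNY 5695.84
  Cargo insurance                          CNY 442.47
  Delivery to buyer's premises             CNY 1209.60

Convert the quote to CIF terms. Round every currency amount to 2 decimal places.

CIF price: CNY 28602.10

Not relevant to the conversion: delivery — on the buyer under both terms; not part of either seller's price.
From FOB to CIF, the seller additionally bears: freight, insurance.
CIF price = 22463.79 + 5695.84 + 442.47 = 28602.10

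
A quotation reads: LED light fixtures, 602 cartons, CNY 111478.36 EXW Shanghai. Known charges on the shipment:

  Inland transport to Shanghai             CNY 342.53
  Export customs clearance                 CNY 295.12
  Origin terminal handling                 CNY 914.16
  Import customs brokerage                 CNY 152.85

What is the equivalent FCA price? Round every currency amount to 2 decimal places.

Not relevant to the conversion: origin terminal, brokerage — on the buyer under both terms; not part of either seller's price.
From EXW to FCA, the seller additionally bears: inland to port, export clearance.
FCA price = 111478.36 + 342.53 + 295.12 = 112116.01

FCA price: CNY 112116.01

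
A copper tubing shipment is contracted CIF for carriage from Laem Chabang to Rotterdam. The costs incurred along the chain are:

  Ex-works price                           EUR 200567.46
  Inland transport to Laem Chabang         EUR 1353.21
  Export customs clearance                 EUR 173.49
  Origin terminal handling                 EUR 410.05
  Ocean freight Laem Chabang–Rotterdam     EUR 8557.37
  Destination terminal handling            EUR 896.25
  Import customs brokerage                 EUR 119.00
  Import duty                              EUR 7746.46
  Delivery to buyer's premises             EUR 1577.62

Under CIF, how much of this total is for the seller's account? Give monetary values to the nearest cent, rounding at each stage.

Seller's account: EUR 211061.58

CIF: the seller pays costs through ocean freight and marine insurance to the destination port.
Seller's account: goods 200567.46 + inland to port 1353.21 + export clearance 173.49 + origin terminal 410.05 + freight 8557.37 = 211061.58
Buyer's account: destination terminal 896.25 + brokerage 119.00 + duty 7746.46 + delivery 1577.62 = 10339.33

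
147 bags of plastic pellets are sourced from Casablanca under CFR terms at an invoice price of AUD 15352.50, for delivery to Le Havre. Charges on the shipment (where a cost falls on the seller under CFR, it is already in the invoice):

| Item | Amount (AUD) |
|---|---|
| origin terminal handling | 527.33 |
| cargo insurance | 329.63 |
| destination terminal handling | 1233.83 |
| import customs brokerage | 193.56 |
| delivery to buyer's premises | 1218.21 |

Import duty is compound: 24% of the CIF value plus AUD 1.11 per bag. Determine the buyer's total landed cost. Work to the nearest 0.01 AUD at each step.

CFR: the seller pays costs through ocean freight to the destination port, but not insurance.
Already in the invoice (seller's account under CFR): origin terminal — exclude.
CIF value = CFR price + insurance = 15352.50 + 329.63 = 15682.13
Ad valorem component: 15682.13 × 24% = 3763.71
Specific component: 147 × 1.11 = 163.17
Import duty = 3763.71 + 163.17 = 3926.88
Buyer bears: insurance 329.63 + destination terminal 1233.83 + brokerage 193.56 + delivery 1218.21 + duty 3926.88 = 6902.11
Landed cost = invoice 15352.50 + 6902.11 = 22254.61

Total landed cost: AUD 22254.61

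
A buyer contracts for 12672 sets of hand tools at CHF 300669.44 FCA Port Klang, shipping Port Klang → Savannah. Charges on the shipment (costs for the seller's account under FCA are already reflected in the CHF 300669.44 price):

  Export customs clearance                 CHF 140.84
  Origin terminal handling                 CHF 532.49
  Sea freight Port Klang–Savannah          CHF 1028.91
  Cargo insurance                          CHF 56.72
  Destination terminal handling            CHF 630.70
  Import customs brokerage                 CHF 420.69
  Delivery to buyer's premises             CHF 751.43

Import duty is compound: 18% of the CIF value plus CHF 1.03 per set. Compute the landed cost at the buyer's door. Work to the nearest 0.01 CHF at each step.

Total landed cost: CHF 371554.30

FCA: the seller delivers export-cleared goods to the carrier; the buyer bears costs from that point.
Already in the invoice (seller's account under FCA): export clearance — exclude.
CIF value = FCA price + origin terminal + freight + insurance = 300669.44 + 532.49 + 1028.91 + 56.72 = 302287.56
Ad valorem component: 302287.56 × 18% = 54411.76
Specific component: 12672 × 1.03 = 13052.16
Import duty = 54411.76 + 13052.16 = 67463.92
Buyer bears: origin terminal 532.49 + freight 1028.91 + insurance 56.72 + destination terminal 630.70 + brokerage 420.69 + delivery 751.43 + duty 67463.92 = 70884.86
Landed cost = invoice 300669.44 + 70884.86 = 371554.30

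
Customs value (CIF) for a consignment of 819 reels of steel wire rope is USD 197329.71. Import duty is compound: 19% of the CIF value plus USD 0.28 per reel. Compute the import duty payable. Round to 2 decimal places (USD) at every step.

Import duty: USD 37721.96

Ad valorem component: 197329.71 × 19% = 37492.64
Specific component: 819 × 0.28 = 229.32
Import duty = 37492.64 + 229.32 = 37721.96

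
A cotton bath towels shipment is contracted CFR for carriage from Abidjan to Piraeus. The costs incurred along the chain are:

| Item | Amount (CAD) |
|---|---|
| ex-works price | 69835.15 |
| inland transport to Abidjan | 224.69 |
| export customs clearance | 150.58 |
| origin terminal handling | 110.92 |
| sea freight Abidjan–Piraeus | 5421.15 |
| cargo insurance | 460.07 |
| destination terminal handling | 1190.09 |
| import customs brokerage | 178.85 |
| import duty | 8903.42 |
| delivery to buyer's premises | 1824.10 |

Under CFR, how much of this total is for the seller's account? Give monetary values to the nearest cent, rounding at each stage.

CFR: the seller pays costs through ocean freight to the destination port, but not insurance.
Seller's account: goods 69835.15 + inland to port 224.69 + export clearance 150.58 + origin terminal 110.92 + freight 5421.15 = 75742.49
Buyer's account: insurance 460.07 + destination terminal 1190.09 + brokerage 178.85 + duty 8903.42 + delivery 1824.10 = 12556.53

Seller's account: CAD 75742.49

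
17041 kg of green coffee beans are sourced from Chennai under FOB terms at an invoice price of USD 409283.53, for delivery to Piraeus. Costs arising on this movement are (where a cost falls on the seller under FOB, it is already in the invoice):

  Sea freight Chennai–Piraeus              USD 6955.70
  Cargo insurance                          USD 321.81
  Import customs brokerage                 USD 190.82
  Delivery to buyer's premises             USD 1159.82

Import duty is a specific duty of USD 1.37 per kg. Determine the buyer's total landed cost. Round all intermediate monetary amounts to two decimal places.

FOB: the seller bears costs until goods are on board at the origin port; the buyer bears freight, insurance and all costs thereafter.
CIF value = FOB price + freight + insurance = 409283.53 + 6955.70 + 321.81 = 416561.04
Import duty = 17041 × 1.37 = 23346.17
Buyer bears: freight 6955.70 + insurance 321.81 + brokerage 190.82 + delivery 1159.82 + duty 23346.17 = 31974.32
Landed cost = invoice 409283.53 + 31974.32 = 441257.85

Total landed cost: USD 441257.85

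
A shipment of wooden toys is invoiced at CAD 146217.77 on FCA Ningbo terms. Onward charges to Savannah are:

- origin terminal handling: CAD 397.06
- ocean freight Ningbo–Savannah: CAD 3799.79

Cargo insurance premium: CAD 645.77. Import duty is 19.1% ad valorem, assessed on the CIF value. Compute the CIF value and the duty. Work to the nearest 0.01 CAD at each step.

CIF = FCA price + pre-shipment costs + freight + insurance
CIF = 146217.77 + 397.06 + 3799.79 + 645.77 = 151060.39
Import duty = 151060.39 × 19.1% = 28852.53

CIF value: CAD 151060.39; import duty: CAD 28852.53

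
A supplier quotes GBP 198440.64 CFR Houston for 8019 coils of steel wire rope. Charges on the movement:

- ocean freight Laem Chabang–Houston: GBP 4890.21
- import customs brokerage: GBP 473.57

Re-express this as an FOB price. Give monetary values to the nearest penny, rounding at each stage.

Not relevant to the conversion: brokerage — on the buyer under both terms; not part of either seller's price.
From CFR to FOB, the seller no longer bears: freight.
FOB price = 198440.64 − 4890.21 = 193550.43

FOB price: GBP 193550.43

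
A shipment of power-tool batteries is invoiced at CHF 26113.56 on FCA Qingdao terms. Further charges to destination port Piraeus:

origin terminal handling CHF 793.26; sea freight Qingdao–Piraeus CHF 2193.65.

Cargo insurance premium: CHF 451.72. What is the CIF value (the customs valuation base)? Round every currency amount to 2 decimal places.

CIF value: CHF 29552.19

CIF = FCA price + pre-shipment costs + freight + insurance
CIF = 26113.56 + 793.26 + 2193.65 + 451.72 = 29552.19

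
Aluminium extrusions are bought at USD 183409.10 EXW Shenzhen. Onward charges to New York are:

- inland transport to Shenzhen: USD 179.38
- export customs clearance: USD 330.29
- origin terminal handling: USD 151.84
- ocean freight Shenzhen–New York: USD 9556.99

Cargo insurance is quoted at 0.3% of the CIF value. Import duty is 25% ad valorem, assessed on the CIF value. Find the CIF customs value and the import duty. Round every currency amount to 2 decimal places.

Let C be the CIF value. C = EXW price + pre-shipment costs + freight + 0.3% × C
C − 0.3% × C = 183409.10 + 179.38 + 330.29 + 151.84 + 9556.99
0.997 × C = 193627.60
C = 193627.60 / 0.997 = 194210.23
Insurance premium = 0.3% × 194210.23 = 582.63
Import duty = 194210.23 × 25% = 48552.56

CIF value: USD 194210.23; import duty: USD 48552.56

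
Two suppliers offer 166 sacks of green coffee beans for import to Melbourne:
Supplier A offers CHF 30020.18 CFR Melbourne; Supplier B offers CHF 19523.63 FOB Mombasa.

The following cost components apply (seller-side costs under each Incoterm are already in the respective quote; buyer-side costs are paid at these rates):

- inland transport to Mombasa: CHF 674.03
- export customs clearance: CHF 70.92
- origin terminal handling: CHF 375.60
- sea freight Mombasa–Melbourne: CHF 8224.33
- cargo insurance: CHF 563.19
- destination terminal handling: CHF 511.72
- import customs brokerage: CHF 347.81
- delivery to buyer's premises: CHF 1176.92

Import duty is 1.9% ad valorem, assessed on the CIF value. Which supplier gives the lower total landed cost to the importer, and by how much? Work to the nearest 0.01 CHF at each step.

Supplier A (CFR):
CIF value = CFR price + insurance = 30020.18 + 563.19 = 30583.37
Import duty = 30583.37 × 1.9% = 581.08
Buyer bears (A): 563.19 + 511.72 + 347.81 + 1176.92 = 2599.64
Landed cost (A) = invoice 30020.18 + 2599.64 + duty 581.08 = 33200.90
Supplier B (FOB):
CIF value = FOB price + freight + insurance = 19523.63 + 8224.33 + 563.19 = 28311.15
Import duty = 28311.15 × 1.9% = 537.91
Buyer bears (B): 8224.33 + 563.19 + 511.72 + 347.81 + 1176.92 = 10823.97
Landed cost (B) = invoice 19523.63 + 10823.97 + duty 537.91 = 30885.51
Difference = |33200.90 − 30885.51| = 2315.39

Supplier B is cheaper by CHF 2315.39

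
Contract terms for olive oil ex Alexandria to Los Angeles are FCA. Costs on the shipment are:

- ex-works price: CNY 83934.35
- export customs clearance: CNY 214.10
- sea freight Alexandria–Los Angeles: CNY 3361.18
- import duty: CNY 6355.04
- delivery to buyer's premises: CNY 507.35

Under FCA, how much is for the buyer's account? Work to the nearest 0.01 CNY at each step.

Buyer's account: CNY 10223.57

FCA: the seller delivers export-cleared goods to the carrier; the buyer bears costs from that point.
Seller's account: goods 83934.35 + export clearance 214.10 = 84148.45
Buyer's account: freight 3361.18 + duty 6355.04 + delivery 507.35 = 10223.57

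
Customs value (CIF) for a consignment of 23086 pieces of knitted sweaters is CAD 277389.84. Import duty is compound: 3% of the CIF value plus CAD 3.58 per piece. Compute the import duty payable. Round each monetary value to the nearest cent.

Import duty: CAD 90969.58

Ad valorem component: 277389.84 × 3% = 8321.70
Specific component: 23086 × 3.58 = 82647.88
Import duty = 8321.70 + 82647.88 = 90969.58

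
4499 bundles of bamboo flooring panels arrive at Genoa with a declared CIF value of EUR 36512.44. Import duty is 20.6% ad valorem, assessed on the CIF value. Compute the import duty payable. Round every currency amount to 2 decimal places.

Import duty: EUR 7521.56

Import duty = 36512.44 × 20.6% = 7521.56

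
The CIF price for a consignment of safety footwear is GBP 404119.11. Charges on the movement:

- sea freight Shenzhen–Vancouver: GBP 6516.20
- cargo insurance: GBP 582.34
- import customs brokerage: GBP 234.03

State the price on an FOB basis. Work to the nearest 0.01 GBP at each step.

FOB price: GBP 397020.57

Not relevant to the conversion: brokerage — on the buyer under both terms; not part of either seller's price.
From CIF to FOB, the seller no longer bears: freight, insurance.
FOB price = 404119.11 − 6516.20 − 582.34 = 397020.57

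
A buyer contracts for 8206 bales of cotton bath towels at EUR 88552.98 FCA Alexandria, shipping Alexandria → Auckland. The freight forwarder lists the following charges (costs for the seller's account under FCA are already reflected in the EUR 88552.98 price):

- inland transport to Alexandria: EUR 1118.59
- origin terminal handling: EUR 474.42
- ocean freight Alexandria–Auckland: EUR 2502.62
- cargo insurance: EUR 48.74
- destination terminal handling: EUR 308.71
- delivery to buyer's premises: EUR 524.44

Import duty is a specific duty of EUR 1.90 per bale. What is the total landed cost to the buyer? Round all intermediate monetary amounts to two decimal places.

FCA: the seller delivers export-cleared goods to the carrier; the buyer bears costs from that point.
Already in the invoice (seller's account under FCA): inland to port — exclude.
CIF value = FCA price + origin terminal + freight + insurance = 88552.98 + 474.42 + 2502.62 + 48.74 = 91578.76
Import duty = 8206 × 1.90 = 15591.40
Buyer bears: origin terminal 474.42 + freight 2502.62 + insurance 48.74 + destination terminal 308.71 + delivery 524.44 + duty 15591.40 = 19450.33
Landed cost = invoice 88552.98 + 19450.33 = 108003.31

Total landed cost: EUR 108003.31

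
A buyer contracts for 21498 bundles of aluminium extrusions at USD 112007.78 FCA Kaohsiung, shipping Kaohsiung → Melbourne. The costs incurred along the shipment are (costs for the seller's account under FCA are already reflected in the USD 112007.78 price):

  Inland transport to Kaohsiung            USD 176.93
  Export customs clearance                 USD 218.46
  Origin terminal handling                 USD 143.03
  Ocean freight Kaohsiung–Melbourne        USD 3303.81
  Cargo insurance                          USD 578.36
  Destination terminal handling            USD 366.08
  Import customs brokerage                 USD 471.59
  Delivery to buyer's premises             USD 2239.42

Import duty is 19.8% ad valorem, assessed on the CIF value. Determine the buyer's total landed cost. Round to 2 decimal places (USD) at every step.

FCA: the seller delivers export-cleared goods to the carrier; the buyer bears costs from that point.
Already in the invoice (seller's account under FCA): inland to port, export clearance — exclude.
CIF value = FCA price + origin terminal + freight + insurance = 112007.78 + 143.03 + 3303.81 + 578.36 = 116032.98
Import duty = 116032.98 × 19.8% = 22974.53
Buyer bears: origin terminal 143.03 + freight 3303.81 + insurance 578.36 + destination terminal 366.08 + brokerage 471.59 + delivery 2239.42 + duty 22974.53 = 30076.82
Landed cost = invoice 112007.78 + 30076.82 = 142084.60

Total landed cost: USD 142084.60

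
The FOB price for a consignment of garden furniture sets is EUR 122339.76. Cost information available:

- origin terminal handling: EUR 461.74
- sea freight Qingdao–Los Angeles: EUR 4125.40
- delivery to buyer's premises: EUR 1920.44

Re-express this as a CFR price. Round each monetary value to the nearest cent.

Not relevant to the conversion: origin terminal — on the seller under both FOB and CFR; already in the FOB price and stays in the CFR price. delivery — on the buyer under both terms; not part of either seller's price.
From FOB to CFR, the seller additionally bears: freight.
CFR price = 122339.76 + 4125.40 = 126465.16

CFR price: EUR 126465.16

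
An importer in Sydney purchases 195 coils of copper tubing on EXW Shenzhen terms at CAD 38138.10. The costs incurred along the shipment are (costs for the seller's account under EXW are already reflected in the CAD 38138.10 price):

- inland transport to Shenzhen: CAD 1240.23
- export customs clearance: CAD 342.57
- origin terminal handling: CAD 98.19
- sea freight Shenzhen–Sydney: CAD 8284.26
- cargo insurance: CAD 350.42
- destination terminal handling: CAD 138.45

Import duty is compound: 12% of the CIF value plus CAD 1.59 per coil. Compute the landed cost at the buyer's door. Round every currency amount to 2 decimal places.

EXW: the seller makes goods available at their premises; the buyer bears all onward costs.
CIF value = EXW price + inland to port + export clearance + origin terminal + freight + insurance = 38138.10 + 1240.23 + 342.57 + 98.19 + 8284.26 + 350.42 = 48453.77
Ad valorem component: 48453.77 × 12% = 5814.45
Specific component: 195 × 1.59 = 310.05
Import duty = 5814.45 + 310.05 = 6124.50
Buyer bears: inland to port 1240.23 + export clearance 342.57 + origin terminal 98.19 + freight 8284.26 + insurance 350.42 + destination terminal 138.45 + duty 6124.50 = 16578.62
Landed cost = invoice 38138.10 + 16578.62 = 54716.72

Total landed cost: CAD 54716.72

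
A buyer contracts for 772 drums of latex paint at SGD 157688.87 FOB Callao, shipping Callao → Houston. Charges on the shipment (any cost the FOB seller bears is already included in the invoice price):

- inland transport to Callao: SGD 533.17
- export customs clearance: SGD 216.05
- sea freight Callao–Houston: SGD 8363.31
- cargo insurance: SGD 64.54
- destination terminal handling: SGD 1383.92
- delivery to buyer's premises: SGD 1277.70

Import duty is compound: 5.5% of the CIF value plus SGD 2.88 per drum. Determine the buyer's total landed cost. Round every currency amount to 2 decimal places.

Total landed cost: SGD 180138.12

FOB: the seller bears costs until goods are on board at the origin port; the buyer bears freight, insurance and all costs thereafter.
Already in the invoice (seller's account under FOB): inland to port, export clearance — exclude.
CIF value = FOB price + freight + insurance = 157688.87 + 8363.31 + 64.54 = 166116.72
Ad valorem component: 166116.72 × 5.5% = 9136.42
Specific component: 772 × 2.88 = 2223.36
Import duty = 9136.42 + 2223.36 = 11359.78
Buyer bears: freight 8363.31 + insurance 64.54 + destination terminal 1383.92 + delivery 1277.70 + duty 11359.78 = 22449.25
Landed cost = invoice 157688.87 + 22449.25 = 180138.12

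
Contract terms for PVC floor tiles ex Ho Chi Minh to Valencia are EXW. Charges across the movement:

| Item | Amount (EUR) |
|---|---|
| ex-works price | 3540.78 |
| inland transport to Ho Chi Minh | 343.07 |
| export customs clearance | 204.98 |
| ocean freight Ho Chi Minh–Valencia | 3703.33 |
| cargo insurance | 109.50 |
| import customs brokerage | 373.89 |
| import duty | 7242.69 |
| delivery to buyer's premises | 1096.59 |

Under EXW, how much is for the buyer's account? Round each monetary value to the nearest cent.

Buyer's account: EUR 13074.05

EXW: the seller makes goods available at their premises; the buyer bears all onward costs.
Seller's account: goods 3540.78 = 3540.78
Buyer's account: inland to port 343.07 + export clearance 204.98 + freight 3703.33 + insurance 109.50 + brokerage 373.89 + duty 7242.69 + delivery 1096.59 = 13074.05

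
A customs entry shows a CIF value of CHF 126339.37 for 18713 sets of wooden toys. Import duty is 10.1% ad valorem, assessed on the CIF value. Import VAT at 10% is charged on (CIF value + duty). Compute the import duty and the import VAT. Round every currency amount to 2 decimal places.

Import duty: CHF 12760.28; import VAT: CHF 13909.97

Import duty = 126339.37 × 10.1% = 12760.28
VAT base = CIF + duty = 126339.37 + 12760.28 = 139099.65
Import VAT = 139099.65 × 10% = 13909.97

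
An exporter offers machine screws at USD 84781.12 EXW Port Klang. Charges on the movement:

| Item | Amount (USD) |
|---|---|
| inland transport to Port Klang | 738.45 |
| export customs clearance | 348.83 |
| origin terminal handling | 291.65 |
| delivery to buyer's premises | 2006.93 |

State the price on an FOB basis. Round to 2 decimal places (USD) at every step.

Not relevant to the conversion: delivery — on the buyer under both terms; not part of either seller's price.
From EXW to FOB, the seller additionally bears: inland to port, export clearance, origin terminal.
FOB price = 84781.12 + 738.45 + 348.83 + 291.65 = 86160.05

FOB price: USD 86160.05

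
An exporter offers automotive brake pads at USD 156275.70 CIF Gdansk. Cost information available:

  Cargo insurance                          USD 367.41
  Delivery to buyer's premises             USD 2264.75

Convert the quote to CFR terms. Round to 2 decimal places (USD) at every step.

Not relevant to the conversion: delivery — on the buyer under both terms; not part of either seller's price.
From CIF to CFR, the seller no longer bears: insurance.
CFR price = 156275.70 − 367.41 = 155908.29

CFR price: USD 155908.29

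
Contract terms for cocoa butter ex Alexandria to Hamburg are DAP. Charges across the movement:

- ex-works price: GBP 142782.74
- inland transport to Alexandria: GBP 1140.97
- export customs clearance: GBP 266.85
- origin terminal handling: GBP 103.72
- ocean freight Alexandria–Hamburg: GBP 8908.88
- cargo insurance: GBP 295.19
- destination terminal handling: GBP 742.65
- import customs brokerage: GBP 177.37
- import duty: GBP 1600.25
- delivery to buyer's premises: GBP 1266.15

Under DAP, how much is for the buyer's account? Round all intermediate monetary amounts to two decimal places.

DAP: the seller bears all costs to the named destination except import duty and clearance.
Seller's account: goods 142782.74 + inland to port 1140.97 + export clearance 266.85 + origin terminal 103.72 + freight 8908.88 + insurance 295.19 + destination terminal 742.65 + delivery 1266.15 = 155507.15
Buyer's account: brokerage 177.37 + duty 1600.25 = 1777.62

Buyer's account: GBP 1777.62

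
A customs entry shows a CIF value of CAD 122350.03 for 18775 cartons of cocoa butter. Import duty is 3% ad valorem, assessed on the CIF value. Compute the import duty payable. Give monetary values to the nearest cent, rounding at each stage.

Import duty: CAD 3670.50

Import duty = 122350.03 × 3% = 3670.50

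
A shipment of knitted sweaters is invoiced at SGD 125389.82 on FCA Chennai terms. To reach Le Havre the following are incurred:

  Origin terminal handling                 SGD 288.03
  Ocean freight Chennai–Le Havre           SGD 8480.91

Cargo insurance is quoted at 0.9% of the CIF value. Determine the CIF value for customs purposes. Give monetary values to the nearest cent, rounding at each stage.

CIF value: SGD 135377.15

Let C be the CIF value. C = FCA price + pre-shipment costs + freight + 0.9% × C
C − 0.9% × C = 125389.82 + 288.03 + 8480.91
0.991 × C = 134158.76
C = 134158.76 / 0.991 = 135377.15
Insurance premium = 0.9% × 135377.15 = 1218.39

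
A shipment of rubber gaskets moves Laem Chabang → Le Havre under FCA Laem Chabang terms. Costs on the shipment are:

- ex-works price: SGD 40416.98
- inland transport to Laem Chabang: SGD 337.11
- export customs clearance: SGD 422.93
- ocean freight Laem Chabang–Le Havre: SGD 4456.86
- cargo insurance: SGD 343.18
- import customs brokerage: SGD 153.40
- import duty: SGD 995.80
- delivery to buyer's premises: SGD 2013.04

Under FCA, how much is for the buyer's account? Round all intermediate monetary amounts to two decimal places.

FCA: the seller delivers export-cleared goods to the carrier; the buyer bears costs from that point.
Seller's account: goods 40416.98 + inland to port 337.11 + export clearance 422.93 = 41177.02
Buyer's account: freight 4456.86 + insurance 343.18 + brokerage 153.40 + duty 995.80 + delivery 2013.04 = 7962.28

Buyer's account: SGD 7962.28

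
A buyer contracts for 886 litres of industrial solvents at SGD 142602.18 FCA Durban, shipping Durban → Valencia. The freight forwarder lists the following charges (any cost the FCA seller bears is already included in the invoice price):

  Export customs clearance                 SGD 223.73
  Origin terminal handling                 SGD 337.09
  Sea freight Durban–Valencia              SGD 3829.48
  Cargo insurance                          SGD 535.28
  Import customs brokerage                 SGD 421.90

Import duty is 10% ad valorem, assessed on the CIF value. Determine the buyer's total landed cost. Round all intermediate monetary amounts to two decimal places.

FCA: the seller delivers export-cleared goods to the carrier; the buyer bears costs from that point.
Already in the invoice (seller's account under FCA): export clearance — exclude.
CIF value = FCA price + origin terminal + freight + insurance = 142602.18 + 337.09 + 3829.48 + 535.28 = 147304.03
Import duty = 147304.03 × 10% = 14730.40
Buyer bears: origin terminal 337.09 + freight 3829.48 + insurance 535.28 + brokerage 421.90 + duty 14730.40 = 19854.15
Landed cost = invoice 142602.18 + 19854.15 = 162456.33

Total landed cost: SGD 162456.33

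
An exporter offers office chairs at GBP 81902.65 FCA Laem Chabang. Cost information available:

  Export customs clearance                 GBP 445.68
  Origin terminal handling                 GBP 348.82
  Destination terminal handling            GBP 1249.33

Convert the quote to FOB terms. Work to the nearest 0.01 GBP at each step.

Not relevant to the conversion: export clearance — on the seller under both FCA and FOB; already in the FCA price and stays in the FOB price. destination terminal — on the buyer under both terms; not part of either seller's price.
From FCA to FOB, the seller additionally bears: origin terminal.
FOB price = 81902.65 + 348.82 = 82251.47

FOB price: GBP 82251.47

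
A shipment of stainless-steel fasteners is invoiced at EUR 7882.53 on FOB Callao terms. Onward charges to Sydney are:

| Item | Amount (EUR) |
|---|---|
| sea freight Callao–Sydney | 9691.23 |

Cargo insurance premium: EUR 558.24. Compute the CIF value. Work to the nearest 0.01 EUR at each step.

CIF = FOB price + freight + insurance
CIF = 7882.53 + 9691.23 + 558.24 = 18132.00

CIF value: EUR 18132.00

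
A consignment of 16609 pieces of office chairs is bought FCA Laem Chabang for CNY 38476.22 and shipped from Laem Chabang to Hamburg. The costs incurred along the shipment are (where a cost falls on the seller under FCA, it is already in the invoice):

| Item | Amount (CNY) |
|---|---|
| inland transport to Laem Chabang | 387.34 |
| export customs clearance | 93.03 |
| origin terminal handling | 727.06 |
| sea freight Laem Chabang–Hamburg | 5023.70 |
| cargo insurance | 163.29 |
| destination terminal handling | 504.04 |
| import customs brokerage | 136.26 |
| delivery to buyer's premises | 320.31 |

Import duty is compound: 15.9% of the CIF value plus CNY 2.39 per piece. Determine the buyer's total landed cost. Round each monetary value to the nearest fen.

FCA: the seller delivers export-cleared goods to the carrier; the buyer bears costs from that point.
Already in the invoice (seller's account under FCA): inland to port, export clearance — exclude.
CIF value = FCA price + origin terminal + freight + insurance = 38476.22 + 727.06 + 5023.70 + 163.29 = 44390.27
Ad valorem component: 44390.27 × 15.9% = 7058.05
Specific component: 16609 × 2.39 = 39695.51
Import duty = 7058.05 + 39695.51 = 46753.56
Buyer bears: origin terminal 727.06 + freight 5023.70 + insurance 163.29 + destination terminal 504.04 + brokerage 136.26 + delivery 320.31 + duty 46753.56 = 53628.22
Landed cost = invoice 38476.22 + 53628.22 = 92104.44

Total landed cost: CNY 92104.44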